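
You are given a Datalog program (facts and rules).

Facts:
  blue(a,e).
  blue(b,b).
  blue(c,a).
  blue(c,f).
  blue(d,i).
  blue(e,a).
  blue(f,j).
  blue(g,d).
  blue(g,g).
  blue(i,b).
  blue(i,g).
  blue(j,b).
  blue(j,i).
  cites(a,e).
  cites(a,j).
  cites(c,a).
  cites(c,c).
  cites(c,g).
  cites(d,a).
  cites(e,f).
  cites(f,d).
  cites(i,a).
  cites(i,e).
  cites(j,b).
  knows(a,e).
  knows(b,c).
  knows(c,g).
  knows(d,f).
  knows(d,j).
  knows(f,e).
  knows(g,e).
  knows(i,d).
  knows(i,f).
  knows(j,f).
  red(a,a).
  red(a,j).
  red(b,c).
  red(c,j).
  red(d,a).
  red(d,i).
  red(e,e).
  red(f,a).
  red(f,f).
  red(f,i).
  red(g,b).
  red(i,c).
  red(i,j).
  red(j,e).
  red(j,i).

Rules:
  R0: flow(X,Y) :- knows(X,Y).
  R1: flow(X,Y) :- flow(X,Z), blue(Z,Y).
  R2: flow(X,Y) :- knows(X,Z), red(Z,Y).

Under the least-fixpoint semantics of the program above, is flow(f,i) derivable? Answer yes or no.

round 1: derive flow(a,e) via R0 from knows(a,e)
round 1: derive flow(b,c) via R0 from knows(b,c)
round 1: derive flow(c,g) via R0 from knows(c,g)
round 1: derive flow(d,f) via R0 from knows(d,f)
round 1: derive flow(d,j) via R0 from knows(d,j)
round 1: derive flow(f,e) via R0 from knows(f,e)
round 1: derive flow(g,e) via R0 from knows(g,e)
round 1: derive flow(i,d) via R0 from knows(i,d)
round 1: derive flow(i,f) via R0 from knows(i,f)
round 1: derive flow(j,f) via R0 from knows(j,f)
round 1: derive flow(b,j) via R2 from knows(b,c), red(c,j)
round 1: derive flow(c,b) via R2 from knows(c,g), red(g,b)
round 1: derive flow(d,a) via R2 from knows(d,f), red(f,a)
round 1: derive flow(d,e) via R2 from knows(d,j), red(j,e)
round 1: derive flow(d,i) via R2 from knows(d,f), red(f,i)
round 1: derive flow(i,a) via R2 from knows(i,d), red(d,a)
round 1: derive flow(i,i) via R2 from knows(i,d), red(d,i)
round 1: derive flow(j,a) via R2 from knows(j,f), red(f,a)
round 1: derive flow(j,i) via R2 from knows(j,f), red(f,i)
round 2: derive flow(a,a) via R1 from flow(a,e), blue(e,a)
round 2: derive flow(b,a) via R1 from flow(b,c), blue(c,a)
round 2: derive flow(b,b) via R1 from flow(b,j), blue(j,b)
round 2: derive flow(b,f) via R1 from flow(b,c), blue(c,f)
round 2: derive flow(b,i) via R1 from flow(b,j), blue(j,i)
round 2: derive flow(c,d) via R1 from flow(c,g), blue(g,d)
round 2: derive flow(d,b) via R1 from flow(d,i), blue(i,b)
round 2: derive flow(d,g) via R1 from flow(d,i), blue(i,g)
round 2: derive flow(f,a) via R1 from flow(f,e), blue(e,a)
round 2: derive flow(g,a) via R1 from flow(g,e), blue(e,a)
round 2: derive flow(i,b) via R1 from flow(i,i), blue(i,b)
round 2: derive flow(i,e) via R1 from flow(i,a), blue(a,e)
round 2: derive flow(i,g) via R1 from flow(i,i), blue(i,g)
round 2: derive flow(i,j) via R1 from flow(i,f), blue(f,j)
round 2: derive flow(j,b) via R1 from flow(j,i), blue(i,b)
round 2: derive flow(j,e) via R1 from flow(j,a), blue(a,e)
round 2: derive flow(j,g) via R1 from flow(j,i), blue(i,g)
round 2: derive flow(j,j) via R1 from flow(j,f), blue(f,j)
round 3: derive flow(b,e) via R1 from flow(b,a), blue(a,e)
round 3: derive flow(b,g) via R1 from flow(b,i), blue(i,g)
round 3: derive flow(c,i) via R1 from flow(c,d), blue(d,i)
round 3: derive flow(d,d) via R1 from flow(d,g), blue(g,d)
round 3: derive flow(j,d) via R1 from flow(j,g), blue(g,d)
round 4: derive flow(b,d) via R1 from flow(b,g), blue(g,d)

no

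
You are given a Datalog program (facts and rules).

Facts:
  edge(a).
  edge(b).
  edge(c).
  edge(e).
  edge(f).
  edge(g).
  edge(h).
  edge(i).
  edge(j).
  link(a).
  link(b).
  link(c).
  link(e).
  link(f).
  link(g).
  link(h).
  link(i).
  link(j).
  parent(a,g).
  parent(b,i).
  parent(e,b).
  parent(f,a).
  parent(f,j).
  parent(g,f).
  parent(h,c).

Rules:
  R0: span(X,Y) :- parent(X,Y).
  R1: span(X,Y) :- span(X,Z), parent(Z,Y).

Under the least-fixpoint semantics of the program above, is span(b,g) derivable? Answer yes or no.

no

round 1: derive span(a,g) via R0 from parent(a,g)
round 1: derive span(b,i) via R0 from parent(b,i)
round 1: derive span(e,b) via R0 from parent(e,b)
round 1: derive span(f,a) via R0 from parent(f,a)
round 1: derive span(f,j) via R0 from parent(f,j)
round 1: derive span(g,f) via R0 from parent(g,f)
round 1: derive span(h,c) via R0 from parent(h,c)
round 2: derive span(a,f) via R1 from span(a,g), parent(g,f)
round 2: derive span(e,i) via R1 from span(e,b), parent(b,i)
round 2: derive span(f,g) via R1 from span(f,a), parent(a,g)
round 2: derive span(g,a) via R1 from span(g,f), parent(f,a)
round 2: derive span(g,j) via R1 from span(g,f), parent(f,j)
round 3: derive span(a,a) via R1 from span(a,f), parent(f,a)
round 3: derive span(a,j) via R1 from span(a,f), parent(f,j)
round 3: derive span(f,f) via R1 from span(f,g), parent(g,f)
round 3: derive span(g,g) via R1 from span(g,a), parent(a,g)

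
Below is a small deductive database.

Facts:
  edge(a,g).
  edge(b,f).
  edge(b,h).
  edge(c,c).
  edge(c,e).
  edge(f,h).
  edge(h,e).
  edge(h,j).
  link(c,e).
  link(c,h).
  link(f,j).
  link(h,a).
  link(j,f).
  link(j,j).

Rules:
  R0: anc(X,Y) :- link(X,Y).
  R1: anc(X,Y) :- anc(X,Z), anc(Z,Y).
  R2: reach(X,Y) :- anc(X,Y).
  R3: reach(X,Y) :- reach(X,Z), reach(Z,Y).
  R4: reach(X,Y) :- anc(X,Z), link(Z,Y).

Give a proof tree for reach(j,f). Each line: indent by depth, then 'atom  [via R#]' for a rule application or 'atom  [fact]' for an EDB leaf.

round 1: derive anc(c,e) via R0 from link(c,e)
round 1: derive anc(c,h) via R0 from link(c,h)
round 1: derive anc(f,j) via R0 from link(f,j)
round 1: derive anc(h,a) via R0 from link(h,a)
round 1: derive anc(j,f) via R0 from link(j,f)
round 1: derive anc(j,j) via R0 from link(j,j)
round 2: derive anc(c,a) via R1 from anc(c,h), anc(h,a)
round 2: derive anc(f,f) via R1 from anc(f,j), anc(j,f)
round 2: derive reach(c,e) via R2 from anc(c,e)
round 2: derive reach(c,h) via R2 from anc(c,h)
round 2: derive reach(f,j) via R2 from anc(f,j)
round 2: derive reach(h,a) via R2 from anc(h,a)
round 2: derive reach(j,f) via R2 from anc(j,f)
round 2: derive reach(j,j) via R2 from anc(j,j)
round 2: derive reach(c,a) via R4 from anc(c,h), link(h,a)
round 2: derive reach(f,f) via R4 from anc(f,j), link(j,f)

reach(j,f)  [via R2]
  anc(j,f)  [via R0]
    link(j,f)  [fact]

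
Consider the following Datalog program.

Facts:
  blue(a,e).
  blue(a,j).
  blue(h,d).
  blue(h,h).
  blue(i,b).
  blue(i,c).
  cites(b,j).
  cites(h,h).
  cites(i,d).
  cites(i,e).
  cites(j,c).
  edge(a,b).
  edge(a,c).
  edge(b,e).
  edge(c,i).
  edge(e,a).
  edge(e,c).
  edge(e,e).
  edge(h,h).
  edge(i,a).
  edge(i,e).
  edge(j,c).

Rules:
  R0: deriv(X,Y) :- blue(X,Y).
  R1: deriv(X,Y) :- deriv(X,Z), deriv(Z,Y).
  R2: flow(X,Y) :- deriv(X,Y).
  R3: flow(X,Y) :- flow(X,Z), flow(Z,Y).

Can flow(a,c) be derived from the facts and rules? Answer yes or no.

round 1: derive deriv(a,e) via R0 from blue(a,e)
round 1: derive deriv(a,j) via R0 from blue(a,j)
round 1: derive deriv(h,d) via R0 from blue(h,d)
round 1: derive deriv(h,h) via R0 from blue(h,h)
round 1: derive deriv(i,b) via R0 from blue(i,b)
round 1: derive deriv(i,c) via R0 from blue(i,c)
round 2: derive flow(a,e) via R2 from deriv(a,e)
round 2: derive flow(a,j) via R2 from deriv(a,j)
round 2: derive flow(h,d) via R2 from deriv(h,d)
round 2: derive flow(h,h) via R2 from deriv(h,h)
round 2: derive flow(i,b) via R2 from deriv(i,b)
round 2: derive flow(i,c) via R2 from deriv(i,c)

no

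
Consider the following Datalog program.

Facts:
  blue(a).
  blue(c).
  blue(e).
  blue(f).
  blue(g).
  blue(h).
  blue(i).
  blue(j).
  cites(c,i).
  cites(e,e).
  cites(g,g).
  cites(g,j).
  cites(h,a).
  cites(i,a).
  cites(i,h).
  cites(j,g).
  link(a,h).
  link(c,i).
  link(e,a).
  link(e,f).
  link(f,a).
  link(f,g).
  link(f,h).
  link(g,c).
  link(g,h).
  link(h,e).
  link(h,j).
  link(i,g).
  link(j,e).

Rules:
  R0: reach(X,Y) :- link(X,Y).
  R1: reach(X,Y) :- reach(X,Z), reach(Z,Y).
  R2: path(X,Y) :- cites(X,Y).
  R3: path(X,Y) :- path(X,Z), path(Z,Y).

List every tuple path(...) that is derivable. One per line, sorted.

round 1: derive path(c,i) via R2 from cites(c,i)
round 1: derive path(e,e) via R2 from cites(e,e)
round 1: derive path(g,g) via R2 from cites(g,g)
round 1: derive path(g,j) via R2 from cites(g,j)
round 1: derive path(h,a) via R2 from cites(h,a)
round 1: derive path(i,a) via R2 from cites(i,a)
round 1: derive path(i,h) via R2 from cites(i,h)
round 1: derive path(j,g) via R2 from cites(j,g)
round 2: derive path(c,a) via R3 from path(c,i), path(i,a)
round 2: derive path(c,h) via R3 from path(c,i), path(i,h)
round 2: derive path(j,j) via R3 from path(j,g), path(g,j)

path(c,a)
path(c,h)
path(c,i)
path(e,e)
path(g,g)
path(g,j)
path(h,a)
path(i,a)
path(i,h)
path(j,g)
path(j,j)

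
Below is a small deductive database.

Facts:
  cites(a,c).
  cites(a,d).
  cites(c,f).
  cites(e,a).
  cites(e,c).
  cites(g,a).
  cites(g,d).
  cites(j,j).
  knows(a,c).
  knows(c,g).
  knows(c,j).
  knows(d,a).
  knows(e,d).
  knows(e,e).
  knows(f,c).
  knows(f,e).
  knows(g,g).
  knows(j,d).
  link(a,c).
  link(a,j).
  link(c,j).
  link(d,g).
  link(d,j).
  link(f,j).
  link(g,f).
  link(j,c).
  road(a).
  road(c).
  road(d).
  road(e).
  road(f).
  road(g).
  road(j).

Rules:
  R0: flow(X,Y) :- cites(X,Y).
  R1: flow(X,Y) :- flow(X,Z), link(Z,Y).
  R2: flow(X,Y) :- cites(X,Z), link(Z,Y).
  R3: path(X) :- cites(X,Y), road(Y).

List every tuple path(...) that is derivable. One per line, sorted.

path(a)
path(c)
path(e)
path(g)
path(j)

round 1: derive path(a) via R3 from cites(a,c), road(c)
round 1: derive path(c) via R3 from cites(c,f), road(f)
round 1: derive path(e) via R3 from cites(e,a), road(a)
round 1: derive path(g) via R3 from cites(g,a), road(a)
round 1: derive path(j) via R3 from cites(j,j), road(j)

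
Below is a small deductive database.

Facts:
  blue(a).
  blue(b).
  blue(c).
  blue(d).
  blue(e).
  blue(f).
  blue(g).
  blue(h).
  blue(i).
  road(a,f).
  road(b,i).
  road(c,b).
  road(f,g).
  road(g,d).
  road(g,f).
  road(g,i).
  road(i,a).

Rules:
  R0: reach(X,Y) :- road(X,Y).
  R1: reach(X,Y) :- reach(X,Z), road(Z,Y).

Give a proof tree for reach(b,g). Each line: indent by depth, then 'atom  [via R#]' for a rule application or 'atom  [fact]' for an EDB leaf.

round 1: derive reach(a,f) via R0 from road(a,f)
round 1: derive reach(b,i) via R0 from road(b,i)
round 1: derive reach(c,b) via R0 from road(c,b)
round 1: derive reach(f,g) via R0 from road(f,g)
round 1: derive reach(g,d) via R0 from road(g,d)
round 1: derive reach(g,f) via R0 from road(g,f)
round 1: derive reach(g,i) via R0 from road(g,i)
round 1: derive reach(i,a) via R0 from road(i,a)
round 2: derive reach(a,g) via R1 from reach(a,f), road(f,g)
round 2: derive reach(b,a) via R1 from reach(b,i), road(i,a)
round 2: derive reach(c,i) via R1 from reach(c,b), road(b,i)
round 2: derive reach(f,d) via R1 from reach(f,g), road(g,d)
round 2: derive reach(f,f) via R1 from reach(f,g), road(g,f)
round 2: derive reach(f,i) via R1 from reach(f,g), road(g,i)
round 2: derive reach(g,a) via R1 from reach(g,i), road(i,a)
round 2: derive reach(g,g) via R1 from reach(g,f), road(f,g)
round 2: derive reach(i,f) via R1 from reach(i,a), road(a,f)
round 3: derive reach(a,d) via R1 from reach(a,g), road(g,d)
round 3: derive reach(a,i) via R1 from reach(a,g), road(g,i)
round 3: derive reach(b,f) via R1 from reach(b,a), road(a,f)
round 3: derive reach(c,a) via R1 from reach(c,i), road(i,a)
round 3: derive reach(f,a) via R1 from reach(f,i), road(i,a)
round 3: derive reach(i,g) via R1 from reach(i,f), road(f,g)
round 4: derive reach(a,a) via R1 from reach(a,i), road(i,a)
round 4: derive reach(b,g) via R1 from reach(b,f), road(f,g)
round 4: derive reach(c,f) via R1 from reach(c,a), road(a,f)
round 4: derive reach(i,d) via R1 from reach(i,g), road(g,d)
round 4: derive reach(i,i) via R1 from reach(i,g), road(g,i)
round 5: derive reach(b,d) via R1 from reach(b,g), road(g,d)
round 5: derive reach(c,g) via R1 from reach(c,f), road(f,g)
round 6: derive reach(c,d) via R1 from reach(c,g), road(g,d)

reach(b,g)  [via R1]
  reach(b,f)  [via R1]
    reach(b,a)  [via R1]
      reach(b,i)  [via R0]
        road(b,i)  [fact]
      road(i,a)  [fact]
    road(a,f)  [fact]
  road(f,g)  [fact]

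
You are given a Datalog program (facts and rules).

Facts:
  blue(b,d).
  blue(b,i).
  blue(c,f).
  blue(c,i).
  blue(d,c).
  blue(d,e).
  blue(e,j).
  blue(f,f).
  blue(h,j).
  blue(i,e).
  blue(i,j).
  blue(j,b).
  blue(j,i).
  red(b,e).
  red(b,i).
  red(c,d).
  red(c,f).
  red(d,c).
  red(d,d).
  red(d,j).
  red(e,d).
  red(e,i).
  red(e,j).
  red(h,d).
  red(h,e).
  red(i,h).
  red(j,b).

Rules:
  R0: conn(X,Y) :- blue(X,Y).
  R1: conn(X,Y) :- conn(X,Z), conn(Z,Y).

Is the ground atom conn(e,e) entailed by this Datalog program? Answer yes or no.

yes

round 1: derive conn(b,d) via R0 from blue(b,d)
round 1: derive conn(b,i) via R0 from blue(b,i)
round 1: derive conn(c,f) via R0 from blue(c,f)
round 1: derive conn(c,i) via R0 from blue(c,i)
round 1: derive conn(d,c) via R0 from blue(d,c)
round 1: derive conn(d,e) via R0 from blue(d,e)
round 1: derive conn(e,j) via R0 from blue(e,j)
round 1: derive conn(f,f) via R0 from blue(f,f)
round 1: derive conn(h,j) via R0 from blue(h,j)
round 1: derive conn(i,e) via R0 from blue(i,e)
round 1: derive conn(i,j) via R0 from blue(i,j)
round 1: derive conn(j,b) via R0 from blue(j,b)
round 1: derive conn(j,i) via R0 from blue(j,i)
round 2: derive conn(b,c) via R1 from conn(b,d), conn(d,c)
round 2: derive conn(b,e) via R1 from conn(b,d), conn(d,e)
round 2: derive conn(b,j) via R1 from conn(b,i), conn(i,j)
round 2: derive conn(c,e) via R1 from conn(c,i), conn(i,e)
round 2: derive conn(c,j) via R1 from conn(c,i), conn(i,j)
round 2: derive conn(d,f) via R1 from conn(d,c), conn(c,f)
round 2: derive conn(d,i) via R1 from conn(d,c), conn(c,i)
round 2: derive conn(d,j) via R1 from conn(d,e), conn(e,j)
round 2: derive conn(e,b) via R1 from conn(e,j), conn(j,b)
round 2: derive conn(e,i) via R1 from conn(e,j), conn(j,i)
round 2: derive conn(h,b) via R1 from conn(h,j), conn(j,b)
round 2: derive conn(h,i) via R1 from conn(h,j), conn(j,i)
round 2: derive conn(i,b) via R1 from conn(i,j), conn(j,b)
round 2: derive conn(i,i) via R1 from conn(i,j), conn(j,i)
round 2: derive conn(j,d) via R1 from conn(j,b), conn(b,d)
round 2: derive conn(j,e) via R1 from conn(j,i), conn(i,e)
round 2: derive conn(j,j) via R1 from conn(j,i), conn(i,j)
round 3: derive conn(b,b) via R1 from conn(b,e), conn(e,b)
round 3: derive conn(b,f) via R1 from conn(b,c), conn(c,f)
round 3: derive conn(c,b) via R1 from conn(c,e), conn(e,b)
round 3: derive conn(c,d) via R1 from conn(c,j), conn(j,d)
round 3: derive conn(d,b) via R1 from conn(d,e), conn(e,b)
round 3: derive conn(d,d) via R1 from conn(d,j), conn(j,d)
round 3: derive conn(e,c) via R1 from conn(e,b), conn(b,c)
round 3: derive conn(e,d) via R1 from conn(e,b), conn(b,d)
round 3: derive conn(e,e) via R1 from conn(e,b), conn(b,e)
round 3: derive conn(h,c) via R1 from conn(h,b), conn(b,c)
round 3: derive conn(h,d) via R1 from conn(h,b), conn(b,d)
round 3: derive conn(h,e) via R1 from conn(h,b), conn(b,e)
round 3: derive conn(i,c) via R1 from conn(i,b), conn(b,c)
round 3: derive conn(i,d) via R1 from conn(i,b), conn(b,d)
round 3: derive conn(j,c) via R1 from conn(j,b), conn(b,c)
round 3: derive conn(j,f) via R1 from conn(j,d), conn(d,f)
round 4: derive conn(c,c) via R1 from conn(c,b), conn(b,c)
round 4: derive conn(e,f) via R1 from conn(e,b), conn(b,f)
round 4: derive conn(h,f) via R1 from conn(h,b), conn(b,f)
round 4: derive conn(i,f) via R1 from conn(i,b), conn(b,f)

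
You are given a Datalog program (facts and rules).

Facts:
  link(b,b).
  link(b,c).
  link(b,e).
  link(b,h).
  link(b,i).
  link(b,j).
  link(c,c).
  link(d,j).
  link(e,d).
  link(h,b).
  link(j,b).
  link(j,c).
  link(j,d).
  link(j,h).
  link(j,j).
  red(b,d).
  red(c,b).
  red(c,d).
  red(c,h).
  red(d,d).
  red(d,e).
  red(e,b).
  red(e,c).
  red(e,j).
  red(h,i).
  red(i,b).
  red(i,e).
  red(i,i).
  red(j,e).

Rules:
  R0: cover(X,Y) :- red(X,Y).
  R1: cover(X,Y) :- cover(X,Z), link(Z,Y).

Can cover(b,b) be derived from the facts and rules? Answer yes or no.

round 1: derive cover(b,d) via R0 from red(b,d)
round 1: derive cover(c,b) via R0 from red(c,b)
round 1: derive cover(c,d) via R0 from red(c,d)
round 1: derive cover(c,h) via R0 from red(c,h)
round 1: derive cover(d,d) via R0 from red(d,d)
round 1: derive cover(d,e) via R0 from red(d,e)
round 1: derive cover(e,b) via R0 from red(e,b)
round 1: derive cover(e,c) via R0 from red(e,c)
round 1: derive cover(e,j) via R0 from red(e,j)
round 1: derive cover(h,i) via R0 from red(h,i)
round 1: derive cover(i,b) via R0 from red(i,b)
round 1: derive cover(i,e) via R0 from red(i,e)
round 1: derive cover(i,i) via R0 from red(i,i)
round 1: derive cover(j,e) via R0 from red(j,e)
round 2: derive cover(b,j) via R1 from cover(b,d), link(d,j)
round 2: derive cover(c,c) via R1 from cover(c,b), link(b,c)
round 2: derive cover(c,e) via R1 from cover(c,b), link(b,e)
round 2: derive cover(c,i) via R1 from cover(c,b), link(b,i)
round 2: derive cover(c,j) via R1 from cover(c,b), link(b,j)
round 2: derive cover(d,j) via R1 from cover(d,d), link(d,j)
round 2: derive cover(e,d) via R1 from cover(e,j), link(j,d)
round 2: derive cover(e,e) via R1 from cover(e,b), link(b,e)
round 2: derive cover(e,h) via R1 from cover(e,b), link(b,h)
round 2: derive cover(e,i) via R1 from cover(e,b), link(b,i)
round 2: derive cover(i,c) via R1 from cover(i,b), link(b,c)
round 2: derive cover(i,d) via R1 from cover(i,e), link(e,d)
round 2: derive cover(i,h) via R1 from cover(i,b), link(b,h)
round 2: derive cover(i,j) via R1 from cover(i,b), link(b,j)
round 2: derive cover(j,d) via R1 from cover(j,e), link(e,d)
round 3: derive cover(b,b) via R1 from cover(b,j), link(j,b)
round 3: derive cover(b,c) via R1 from cover(b,j), link(j,c)
round 3: derive cover(b,h) via R1 from cover(b,j), link(j,h)
round 3: derive cover(d,b) via R1 from cover(d,j), link(j,b)
round 3: derive cover(d,c) via R1 from cover(d,j), link(j,c)
round 3: derive cover(d,h) via R1 from cover(d,j), link(j,h)
round 3: derive cover(j,j) via R1 from cover(j,d), link(d,j)
round 4: derive cover(b,e) via R1 from cover(b,b), link(b,e)
round 4: derive cover(b,i) via R1 from cover(b,b), link(b,i)
round 4: derive cover(d,i) via R1 from cover(d,b), link(b,i)
round 4: derive cover(j,b) via R1 from cover(j,j), link(j,b)
round 4: derive cover(j,c) via R1 from cover(j,j), link(j,c)
round 4: derive cover(j,h) via R1 from cover(j,j), link(j,h)
round 5: derive cover(j,i) via R1 from cover(j,b), link(b,i)

yes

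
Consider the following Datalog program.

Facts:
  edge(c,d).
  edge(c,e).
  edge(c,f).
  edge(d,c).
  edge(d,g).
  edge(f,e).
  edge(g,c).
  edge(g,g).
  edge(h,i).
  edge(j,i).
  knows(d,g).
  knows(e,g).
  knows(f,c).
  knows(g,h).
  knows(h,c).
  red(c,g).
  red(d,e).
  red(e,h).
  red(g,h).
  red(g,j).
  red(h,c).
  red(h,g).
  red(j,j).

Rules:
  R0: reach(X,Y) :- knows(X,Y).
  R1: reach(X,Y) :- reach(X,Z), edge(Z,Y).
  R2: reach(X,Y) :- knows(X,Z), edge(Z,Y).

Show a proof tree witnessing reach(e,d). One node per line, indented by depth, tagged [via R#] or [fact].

reach(e,d)  [via R1]
  reach(e,c)  [via R2]
    knows(e,g)  [fact]
    edge(g,c)  [fact]
  edge(c,d)  [fact]

round 1: derive reach(d,g) via R0 from knows(d,g)
round 1: derive reach(e,g) via R0 from knows(e,g)
round 1: derive reach(f,c) via R0 from knows(f,c)
round 1: derive reach(g,h) via R0 from knows(g,h)
round 1: derive reach(h,c) via R0 from knows(h,c)
round 1: derive reach(d,c) via R2 from knows(d,g), edge(g,c)
round 1: derive reach(e,c) via R2 from knows(e,g), edge(g,c)
round 1: derive reach(f,d) via R2 from knows(f,c), edge(c,d)
round 1: derive reach(f,e) via R2 from knows(f,c), edge(c,e)
round 1: derive reach(f,f) via R2 from knows(f,c), edge(c,f)
round 1: derive reach(g,i) via R2 from knows(g,h), edge(h,i)
round 1: derive reach(h,d) via R2 from knows(h,c), edge(c,d)
round 1: derive reach(h,e) via R2 from knows(h,c), edge(c,e)
round 1: derive reach(h,f) via R2 from knows(h,c), edge(c,f)
round 2: derive reach(d,d) via R1 from reach(d,c), edge(c,d)
round 2: derive reach(d,e) via R1 from reach(d,c), edge(c,e)
round 2: derive reach(d,f) via R1 from reach(d,c), edge(c,f)
round 2: derive reach(e,d) via R1 from reach(e,c), edge(c,d)
round 2: derive reach(e,e) via R1 from reach(e,c), edge(c,e)
round 2: derive reach(e,f) via R1 from reach(e,c), edge(c,f)
round 2: derive reach(f,g) via R1 from reach(f,d), edge(d,g)
round 2: derive reach(h,g) via R1 from reach(h,d), edge(d,g)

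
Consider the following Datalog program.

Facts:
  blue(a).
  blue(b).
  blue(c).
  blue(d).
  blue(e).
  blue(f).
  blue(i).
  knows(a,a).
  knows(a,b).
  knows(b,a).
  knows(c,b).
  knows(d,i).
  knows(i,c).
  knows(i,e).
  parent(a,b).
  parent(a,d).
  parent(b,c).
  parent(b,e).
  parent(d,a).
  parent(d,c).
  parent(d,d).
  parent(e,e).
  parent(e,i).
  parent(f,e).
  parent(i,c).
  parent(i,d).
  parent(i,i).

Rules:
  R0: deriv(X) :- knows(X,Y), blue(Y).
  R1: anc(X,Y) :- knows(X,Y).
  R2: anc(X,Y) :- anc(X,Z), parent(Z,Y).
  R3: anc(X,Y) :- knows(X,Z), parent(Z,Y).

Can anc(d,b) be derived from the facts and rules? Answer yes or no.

round 1: derive anc(a,a) via R1 from knows(a,a)
round 1: derive anc(a,b) via R1 from knows(a,b)
round 1: derive anc(b,a) via R1 from knows(b,a)
round 1: derive anc(c,b) via R1 from knows(c,b)
round 1: derive anc(d,i) via R1 from knows(d,i)
round 1: derive anc(i,c) via R1 from knows(i,c)
round 1: derive anc(i,e) via R1 from knows(i,e)
round 1: derive anc(a,c) via R3 from knows(a,b), parent(b,c)
round 1: derive anc(a,d) via R3 from knows(a,a), parent(a,d)
round 1: derive anc(a,e) via R3 from knows(a,b), parent(b,e)
round 1: derive anc(b,b) via R3 from knows(b,a), parent(a,b)
round 1: derive anc(b,d) via R3 from knows(b,a), parent(a,d)
round 1: derive anc(c,c) via R3 from knows(c,b), parent(b,c)
round 1: derive anc(c,e) via R3 from knows(c,b), parent(b,e)
round 1: derive anc(d,c) via R3 from knows(d,i), parent(i,c)
round 1: derive anc(d,d) via R3 from knows(d,i), parent(i,d)
round 1: derive anc(i,i) via R3 from knows(i,e), parent(e,i)
round 2: derive anc(a,i) via R2 from anc(a,e), parent(e,i)
round 2: derive anc(b,c) via R2 from anc(b,b), parent(b,c)
round 2: derive anc(b,e) via R2 from anc(b,b), parent(b,e)
round 2: derive anc(c,i) via R2 from anc(c,e), parent(e,i)
round 2: derive anc(d,a) via R2 from anc(d,d), parent(d,a)
round 2: derive anc(i,d) via R2 from anc(i,i), parent(i,d)
round 3: derive anc(b,i) via R2 from anc(b,e), parent(e,i)
round 3: derive anc(c,d) via R2 from anc(c,i), parent(i,d)
round 3: derive anc(d,b) via R2 from anc(d,a), parent(a,b)
round 3: derive anc(i,a) via R2 from anc(i,d), parent(d,a)
round 4: derive anc(c,a) via R2 from anc(c,d), parent(d,a)
round 4: derive anc(d,e) via R2 from anc(d,b), parent(b,e)
round 4: derive anc(i,b) via R2 from anc(i,a), parent(a,b)

yes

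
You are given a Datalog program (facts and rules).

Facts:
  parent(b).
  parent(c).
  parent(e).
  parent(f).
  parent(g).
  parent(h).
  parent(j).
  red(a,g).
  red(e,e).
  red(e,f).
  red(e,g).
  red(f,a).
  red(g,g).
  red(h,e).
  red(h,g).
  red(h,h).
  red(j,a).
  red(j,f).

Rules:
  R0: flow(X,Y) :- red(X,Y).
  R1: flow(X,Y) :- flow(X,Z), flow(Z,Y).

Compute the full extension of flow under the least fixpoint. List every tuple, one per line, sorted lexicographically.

round 1: derive flow(a,g) via R0 from red(a,g)
round 1: derive flow(e,e) via R0 from red(e,e)
round 1: derive flow(e,f) via R0 from red(e,f)
round 1: derive flow(e,g) via R0 from red(e,g)
round 1: derive flow(f,a) via R0 from red(f,a)
round 1: derive flow(g,g) via R0 from red(g,g)
round 1: derive flow(h,e) via R0 from red(h,e)
round 1: derive flow(h,g) via R0 from red(h,g)
round 1: derive flow(h,h) via R0 from red(h,h)
round 1: derive flow(j,a) via R0 from red(j,a)
round 1: derive flow(j,f) via R0 from red(j,f)
round 2: derive flow(e,a) via R1 from flow(e,f), flow(f,a)
round 2: derive flow(f,g) via R1 from flow(f,a), flow(a,g)
round 2: derive flow(h,f) via R1 from flow(h,e), flow(e,f)
round 2: derive flow(j,g) via R1 from flow(j,a), flow(a,g)
round 3: derive flow(h,a) via R1 from flow(h,e), flow(e,a)

flow(a,g)
flow(e,a)
flow(e,e)
flow(e,f)
flow(e,g)
flow(f,a)
flow(f,g)
flow(g,g)
flow(h,a)
flow(h,e)
flow(h,f)
flow(h,g)
flow(h,h)
flow(j,a)
flow(j,f)
flow(j,g)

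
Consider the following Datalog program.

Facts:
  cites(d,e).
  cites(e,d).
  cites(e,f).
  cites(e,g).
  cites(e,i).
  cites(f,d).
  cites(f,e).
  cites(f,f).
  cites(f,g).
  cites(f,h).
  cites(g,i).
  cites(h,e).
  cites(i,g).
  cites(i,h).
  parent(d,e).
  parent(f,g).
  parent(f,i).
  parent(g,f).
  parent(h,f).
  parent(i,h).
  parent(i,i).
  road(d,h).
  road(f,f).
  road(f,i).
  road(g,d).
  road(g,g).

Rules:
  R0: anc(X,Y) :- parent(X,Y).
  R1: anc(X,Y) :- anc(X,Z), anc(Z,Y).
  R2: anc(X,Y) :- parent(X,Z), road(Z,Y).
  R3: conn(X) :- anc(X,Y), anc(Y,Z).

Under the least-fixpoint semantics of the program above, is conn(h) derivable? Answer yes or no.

yes

round 1: derive anc(d,e) via R0 from parent(d,e)
round 1: derive anc(f,g) via R0 from parent(f,g)
round 1: derive anc(f,i) via R0 from parent(f,i)
round 1: derive anc(g,f) via R0 from parent(g,f)
round 1: derive anc(h,f) via R0 from parent(h,f)
round 1: derive anc(i,h) via R0 from parent(i,h)
round 1: derive anc(i,i) via R0 from parent(i,i)
round 1: derive anc(f,d) via R2 from parent(f,g), road(g,d)
round 1: derive anc(g,i) via R2 from parent(g,f), road(f,i)
round 1: derive anc(h,i) via R2 from parent(h,f), road(f,i)
round 2: derive anc(f,e) via R1 from anc(f,d), anc(d,e)
round 2: derive anc(f,f) via R1 from anc(f,g), anc(g,f)
round 2: derive anc(f,h) via R1 from anc(f,i), anc(i,h)
round 2: derive anc(g,d) via R1 from anc(g,f), anc(f,d)
round 2: derive anc(g,g) via R1 from anc(g,f), anc(f,g)
round 2: derive anc(g,h) via R1 from anc(g,i), anc(i,h)
round 2: derive anc(h,d) via R1 from anc(h,f), anc(f,d)
round 2: derive anc(h,g) via R1 from anc(h,f), anc(f,g)
round 2: derive anc(h,h) via R1 from anc(h,i), anc(i,h)
round 2: derive anc(i,f) via R1 from anc(i,h), anc(h,f)
round 2: derive conn(f) via R3 from anc(f,d), anc(d,e)
round 2: derive conn(g) via R3 from anc(g,f), anc(f,d)
round 2: derive conn(h) via R3 from anc(h,f), anc(f,d)
round 2: derive conn(i) via R3 from anc(i,h), anc(h,f)
round 3: derive anc(g,e) via R1 from anc(g,d), anc(d,e)
round 3: derive anc(h,e) via R1 from anc(h,d), anc(d,e)
round 3: derive anc(i,d) via R1 from anc(i,f), anc(f,d)
round 3: derive anc(i,e) via R1 from anc(i,f), anc(f,e)
round 3: derive anc(i,g) via R1 from anc(i,f), anc(f,g)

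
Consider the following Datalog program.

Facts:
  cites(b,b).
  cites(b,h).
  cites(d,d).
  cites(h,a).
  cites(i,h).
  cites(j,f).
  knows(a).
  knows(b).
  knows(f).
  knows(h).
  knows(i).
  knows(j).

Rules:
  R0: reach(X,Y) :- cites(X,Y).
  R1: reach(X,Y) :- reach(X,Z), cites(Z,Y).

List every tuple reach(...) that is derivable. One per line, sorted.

reach(b,a)
reach(b,b)
reach(b,h)
reach(d,d)
reach(h,a)
reach(i,a)
reach(i,h)
reach(j,f)

round 1: derive reach(b,b) via R0 from cites(b,b)
round 1: derive reach(b,h) via R0 from cites(b,h)
round 1: derive reach(d,d) via R0 from cites(d,d)
round 1: derive reach(h,a) via R0 from cites(h,a)
round 1: derive reach(i,h) via R0 from cites(i,h)
round 1: derive reach(j,f) via R0 from cites(j,f)
round 2: derive reach(b,a) via R1 from reach(b,h), cites(h,a)
round 2: derive reach(i,a) via R1 from reach(i,h), cites(h,a)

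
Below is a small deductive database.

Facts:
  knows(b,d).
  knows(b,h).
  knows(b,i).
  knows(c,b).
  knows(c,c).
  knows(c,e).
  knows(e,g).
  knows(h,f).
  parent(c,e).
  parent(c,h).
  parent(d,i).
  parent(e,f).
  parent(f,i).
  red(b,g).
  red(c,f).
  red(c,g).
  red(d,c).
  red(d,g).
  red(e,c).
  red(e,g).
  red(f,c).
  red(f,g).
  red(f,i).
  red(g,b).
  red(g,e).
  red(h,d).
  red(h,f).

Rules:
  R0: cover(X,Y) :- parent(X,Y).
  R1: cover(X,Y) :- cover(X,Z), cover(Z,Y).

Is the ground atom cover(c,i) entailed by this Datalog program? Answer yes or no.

round 1: derive cover(c,e) via R0 from parent(c,e)
round 1: derive cover(c,h) via R0 from parent(c,h)
round 1: derive cover(d,i) via R0 from parent(d,i)
round 1: derive cover(e,f) via R0 from parent(e,f)
round 1: derive cover(f,i) via R0 from parent(f,i)
round 2: derive cover(c,f) via R1 from cover(c,e), cover(e,f)
round 2: derive cover(e,i) via R1 from cover(e,f), cover(f,i)
round 3: derive cover(c,i) via R1 from cover(c,e), cover(e,i)

yes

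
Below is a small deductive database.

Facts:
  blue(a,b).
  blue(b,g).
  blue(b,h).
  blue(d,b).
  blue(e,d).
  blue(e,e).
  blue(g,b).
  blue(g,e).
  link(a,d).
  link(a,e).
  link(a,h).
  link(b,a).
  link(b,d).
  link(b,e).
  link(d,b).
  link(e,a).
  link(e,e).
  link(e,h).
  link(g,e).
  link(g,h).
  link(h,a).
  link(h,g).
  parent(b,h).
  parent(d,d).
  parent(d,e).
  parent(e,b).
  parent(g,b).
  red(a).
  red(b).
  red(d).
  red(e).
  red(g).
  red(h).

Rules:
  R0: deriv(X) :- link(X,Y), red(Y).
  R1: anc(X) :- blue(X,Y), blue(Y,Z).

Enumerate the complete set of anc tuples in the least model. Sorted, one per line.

anc(a)
anc(b)
anc(d)
anc(e)
anc(g)

round 1: derive anc(a) via R1 from blue(a,b), blue(b,g)
round 1: derive anc(b) via R1 from blue(b,g), blue(g,b)
round 1: derive anc(d) via R1 from blue(d,b), blue(b,g)
round 1: derive anc(e) via R1 from blue(e,d), blue(d,b)
round 1: derive anc(g) via R1 from blue(g,b), blue(b,g)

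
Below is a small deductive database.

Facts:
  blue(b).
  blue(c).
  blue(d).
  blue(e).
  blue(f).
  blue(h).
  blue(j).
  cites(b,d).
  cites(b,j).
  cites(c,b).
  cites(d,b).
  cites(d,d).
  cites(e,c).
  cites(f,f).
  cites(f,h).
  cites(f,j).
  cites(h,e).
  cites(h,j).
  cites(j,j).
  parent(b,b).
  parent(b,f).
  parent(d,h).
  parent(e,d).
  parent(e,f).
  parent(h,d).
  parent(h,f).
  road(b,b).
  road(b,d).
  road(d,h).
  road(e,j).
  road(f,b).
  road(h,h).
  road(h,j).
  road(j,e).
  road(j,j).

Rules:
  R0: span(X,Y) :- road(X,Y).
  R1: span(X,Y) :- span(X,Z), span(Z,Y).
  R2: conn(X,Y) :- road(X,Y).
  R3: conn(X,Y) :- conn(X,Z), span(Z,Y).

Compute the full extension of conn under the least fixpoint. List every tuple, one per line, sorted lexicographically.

conn(b,b)
conn(b,d)
conn(b,e)
conn(b,h)
conn(b,j)
conn(d,e)
conn(d,h)
conn(d,j)
conn(e,e)
conn(e,j)
conn(f,b)
conn(f,d)
conn(f,e)
conn(f,h)
conn(f,j)
conn(h,e)
conn(h,h)
conn(h,j)
conn(j,e)
conn(j,j)

round 1: derive span(b,b) via R0 from road(b,b)
round 1: derive span(b,d) via R0 from road(b,d)
round 1: derive span(d,h) via R0 from road(d,h)
round 1: derive span(e,j) via R0 from road(e,j)
round 1: derive span(f,b) via R0 from road(f,b)
round 1: derive span(h,h) via R0 from road(h,h)
round 1: derive span(h,j) via R0 from road(h,j)
round 1: derive span(j,e) via R0 from road(j,e)
round 1: derive span(j,j) via R0 from road(j,j)
round 1: derive conn(b,b) via R2 from road(b,b)
round 1: derive conn(b,d) via R2 from road(b,d)
round 1: derive conn(d,h) via R2 from road(d,h)
round 1: derive conn(e,j) via R2 from road(e,j)
round 1: derive conn(f,b) via R2 from road(f,b)
round 1: derive conn(h,h) via R2 from road(h,h)
round 1: derive conn(h,j) via R2 from road(h,j)
round 1: derive conn(j,e) via R2 from road(j,e)
round 1: derive conn(j,j) via R2 from road(j,j)
round 2: derive span(b,h) via R1 from span(b,d), span(d,h)
round 2: derive span(d,j) via R1 from span(d,h), span(h,j)
round 2: derive span(e,e) via R1 from span(e,j), span(j,e)
round 2: derive span(f,d) via R1 from span(f,b), span(b,d)
round 2: derive span(h,e) via R1 from span(h,j), span(j,e)
round 2: derive conn(b,h) via R3 from conn(b,d), span(d,h)
round 2: derive conn(d,j) via R3 from conn(d,h), span(h,j)
round 2: derive conn(e,e) via R3 from conn(e,j), span(j,e)
round 2: derive conn(f,d) via R3 from conn(f,b), span(b,d)
round 2: derive conn(h,e) via R3 from conn(h,j), span(j,e)
round 3: derive span(b,e) via R1 from span(b,h), span(h,e)
round 3: derive span(b,j) via R1 from span(b,d), span(d,j)
round 3: derive span(d,e) via R1 from span(d,h), span(h,e)
round 3: derive span(f,h) via R1 from span(f,b), span(b,h)
round 3: derive span(f,j) via R1 from span(f,d), span(d,j)
round 3: derive conn(b,e) via R3 from conn(b,h), span(h,e)
round 3: derive conn(b,j) via R3 from conn(b,d), span(d,j)
round 3: derive conn(d,e) via R3 from conn(d,h), span(h,e)
round 3: derive conn(f,h) via R3 from conn(f,b), span(b,h)
round 3: derive conn(f,j) via R3 from conn(f,d), span(d,j)
round 4: derive span(f,e) via R1 from span(f,b), span(b,e)
round 4: derive conn(f,e) via R3 from conn(f,b), span(b,e)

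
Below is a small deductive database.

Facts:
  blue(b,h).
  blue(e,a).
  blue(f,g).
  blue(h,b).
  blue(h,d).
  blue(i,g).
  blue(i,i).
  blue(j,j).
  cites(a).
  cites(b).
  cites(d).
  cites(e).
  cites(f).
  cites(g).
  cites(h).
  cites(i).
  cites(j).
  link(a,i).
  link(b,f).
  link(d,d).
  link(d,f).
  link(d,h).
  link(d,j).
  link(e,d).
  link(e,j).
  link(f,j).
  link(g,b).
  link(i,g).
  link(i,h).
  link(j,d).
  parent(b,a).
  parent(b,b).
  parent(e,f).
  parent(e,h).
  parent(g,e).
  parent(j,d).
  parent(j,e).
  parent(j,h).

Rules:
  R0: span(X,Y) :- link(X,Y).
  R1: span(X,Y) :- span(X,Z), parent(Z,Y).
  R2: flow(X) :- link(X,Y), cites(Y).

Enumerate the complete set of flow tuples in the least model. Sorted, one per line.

flow(a)
flow(b)
flow(d)
flow(e)
flow(f)
flow(g)
flow(i)
flow(j)

round 1: derive flow(a) via R2 from link(a,i), cites(i)
round 1: derive flow(b) via R2 from link(b,f), cites(f)
round 1: derive flow(d) via R2 from link(d,d), cites(d)
round 1: derive flow(e) via R2 from link(e,d), cites(d)
round 1: derive flow(f) via R2 from link(f,j), cites(j)
round 1: derive flow(g) via R2 from link(g,b), cites(b)
round 1: derive flow(i) via R2 from link(i,g), cites(g)
round 1: derive flow(j) via R2 from link(j,d), cites(d)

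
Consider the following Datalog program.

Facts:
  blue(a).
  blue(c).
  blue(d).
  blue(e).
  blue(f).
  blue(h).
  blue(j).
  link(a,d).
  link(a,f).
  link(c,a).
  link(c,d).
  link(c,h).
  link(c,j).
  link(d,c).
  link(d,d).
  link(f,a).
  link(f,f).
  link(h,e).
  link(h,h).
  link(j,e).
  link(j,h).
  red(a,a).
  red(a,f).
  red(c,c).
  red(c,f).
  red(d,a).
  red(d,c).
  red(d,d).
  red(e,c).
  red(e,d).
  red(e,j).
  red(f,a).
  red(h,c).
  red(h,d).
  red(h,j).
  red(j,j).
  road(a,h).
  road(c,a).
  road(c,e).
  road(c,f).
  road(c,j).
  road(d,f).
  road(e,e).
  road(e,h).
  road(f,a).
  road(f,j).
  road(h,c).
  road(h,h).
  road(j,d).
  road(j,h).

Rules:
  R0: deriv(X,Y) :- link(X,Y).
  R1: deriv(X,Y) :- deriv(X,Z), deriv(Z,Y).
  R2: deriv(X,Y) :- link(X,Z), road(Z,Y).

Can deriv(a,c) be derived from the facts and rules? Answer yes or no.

round 1: derive deriv(a,d) via R0 from link(a,d)
round 1: derive deriv(a,f) via R0 from link(a,f)
round 1: derive deriv(c,a) via R0 from link(c,a)
round 1: derive deriv(c,d) via R0 from link(c,d)
round 1: derive deriv(c,h) via R0 from link(c,h)
round 1: derive deriv(c,j) via R0 from link(c,j)
round 1: derive deriv(d,c) via R0 from link(d,c)
round 1: derive deriv(d,d) via R0 from link(d,d)
round 1: derive deriv(f,a) via R0 from link(f,a)
round 1: derive deriv(f,f) via R0 from link(f,f)
round 1: derive deriv(h,e) via R0 from link(h,e)
round 1: derive deriv(h,h) via R0 from link(h,h)
round 1: derive deriv(j,e) via R0 from link(j,e)
round 1: derive deriv(j,h) via R0 from link(j,h)
round 1: derive deriv(a,a) via R2 from link(a,f), road(f,a)
round 1: derive deriv(a,j) via R2 from link(a,f), road(f,j)
round 1: derive deriv(c,c) via R2 from link(c,h), road(h,c)
round 1: derive deriv(c,f) via R2 from link(c,d), road(d,f)
round 1: derive deriv(d,a) via R2 from link(d,c), road(c,a)
round 1: derive deriv(d,e) via R2 from link(d,c), road(c,e)
round 1: derive deriv(d,f) via R2 from link(d,c), road(c,f)
round 1: derive deriv(d,j) via R2 from link(d,c), road(c,j)
round 1: derive deriv(f,h) via R2 from link(f,a), road(a,h)
round 1: derive deriv(f,j) via R2 from link(f,f), road(f,j)
round 1: derive deriv(h,c) via R2 from link(h,h), road(h,c)
round 1: derive deriv(j,c) via R2 from link(j,h), road(h,c)
round 2: derive deriv(a,c) via R1 from deriv(a,d), deriv(d,c)
round 2: derive deriv(a,e) via R1 from deriv(a,d), deriv(d,e)
round 2: derive deriv(a,h) via R1 from deriv(a,f), deriv(f,h)
round 2: derive deriv(c,e) via R1 from deriv(c,d), deriv(d,e)
round 2: derive deriv(d,h) via R1 from deriv(d,c), deriv(c,h)
round 2: derive deriv(f,c) via R1 from deriv(f,h), deriv(h,c)
round 2: derive deriv(f,d) via R1 from deriv(f,a), deriv(a,d)
round 2: derive deriv(f,e) via R1 from deriv(f,h), deriv(h,e)
round 2: derive deriv(h,a) via R1 from deriv(h,c), deriv(c,a)
round 2: derive deriv(h,d) via R1 from deriv(h,c), deriv(c,d)
round 2: derive deriv(h,f) via R1 from deriv(h,c), deriv(c,f)
round 2: derive deriv(h,j) via R1 from deriv(h,c), deriv(c,j)
round 2: derive deriv(j,a) via R1 from deriv(j,c), deriv(c,a)
round 2: derive deriv(j,d) via R1 from deriv(j,c), deriv(c,d)
round 2: derive deriv(j,f) via R1 from deriv(j,c), deriv(c,f)
round 2: derive deriv(j,j) via R1 from deriv(j,c), deriv(c,j)

yes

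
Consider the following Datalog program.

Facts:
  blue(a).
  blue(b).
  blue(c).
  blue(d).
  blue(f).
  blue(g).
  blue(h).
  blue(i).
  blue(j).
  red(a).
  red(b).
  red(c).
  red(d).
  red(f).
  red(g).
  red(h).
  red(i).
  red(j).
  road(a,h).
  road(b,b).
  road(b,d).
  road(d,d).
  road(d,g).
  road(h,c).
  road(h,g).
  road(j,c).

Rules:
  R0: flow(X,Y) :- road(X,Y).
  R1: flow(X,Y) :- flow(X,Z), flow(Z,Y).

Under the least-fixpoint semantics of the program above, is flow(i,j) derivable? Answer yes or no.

round 1: derive flow(a,h) via R0 from road(a,h)
round 1: derive flow(b,b) via R0 from road(b,b)
round 1: derive flow(b,d) via R0 from road(b,d)
round 1: derive flow(d,d) via R0 from road(d,d)
round 1: derive flow(d,g) via R0 from road(d,g)
round 1: derive flow(h,c) via R0 from road(h,c)
round 1: derive flow(h,g) via R0 from road(h,g)
round 1: derive flow(j,c) via R0 from road(j,c)
round 2: derive flow(a,c) via R1 from flow(a,h), flow(h,c)
round 2: derive flow(a,g) via R1 from flow(a,h), flow(h,g)
round 2: derive flow(b,g) via R1 from flow(b,d), flow(d,g)

no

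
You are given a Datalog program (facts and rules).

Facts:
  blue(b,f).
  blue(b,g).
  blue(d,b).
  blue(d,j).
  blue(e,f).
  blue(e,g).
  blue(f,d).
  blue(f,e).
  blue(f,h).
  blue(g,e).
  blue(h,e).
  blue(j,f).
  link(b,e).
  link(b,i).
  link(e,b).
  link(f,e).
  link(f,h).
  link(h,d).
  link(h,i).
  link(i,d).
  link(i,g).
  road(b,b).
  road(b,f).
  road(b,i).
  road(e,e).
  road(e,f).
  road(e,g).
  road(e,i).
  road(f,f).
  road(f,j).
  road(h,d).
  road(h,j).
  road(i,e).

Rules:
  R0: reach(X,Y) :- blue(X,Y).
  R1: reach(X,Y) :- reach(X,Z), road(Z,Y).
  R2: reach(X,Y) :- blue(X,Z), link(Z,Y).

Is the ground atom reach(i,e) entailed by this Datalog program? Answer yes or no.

round 1: derive reach(b,f) via R0 from blue(b,f)
round 1: derive reach(b,g) via R0 from blue(b,g)
round 1: derive reach(d,b) via R0 from blue(d,b)
round 1: derive reach(d,j) via R0 from blue(d,j)
round 1: derive reach(e,f) via R0 from blue(e,f)
round 1: derive reach(e,g) via R0 from blue(e,g)
round 1: derive reach(f,d) via R0 from blue(f,d)
round 1: derive reach(f,e) via R0 from blue(f,e)
round 1: derive reach(f,h) via R0 from blue(f,h)
round 1: derive reach(g,e) via R0 from blue(g,e)
round 1: derive reach(h,e) via R0 from blue(h,e)
round 1: derive reach(j,f) via R0 from blue(j,f)
round 1: derive reach(b,e) via R2 from blue(b,f), link(f,e)
round 1: derive reach(b,h) via R2 from blue(b,f), link(f,h)
round 1: derive reach(d,e) via R2 from blue(d,b), link(b,e)
round 1: derive reach(d,i) via R2 from blue(d,b), link(b,i)
round 1: derive reach(e,e) via R2 from blue(e,f), link(f,e)
round 1: derive reach(e,h) via R2 from blue(e,f), link(f,h)
round 1: derive reach(f,b) via R2 from blue(f,e), link(e,b)
round 1: derive reach(f,i) via R2 from blue(f,h), link(h,i)
round 1: derive reach(g,b) via R2 from blue(g,e), link(e,b)
round 1: derive reach(h,b) via R2 from blue(h,e), link(e,b)
round 1: derive reach(j,e) via R2 from blue(j,f), link(f,e)
round 1: derive reach(j,h) via R2 from blue(j,f), link(f,h)
round 2: derive reach(b,d) via R1 from reach(b,h), road(h,d)
round 2: derive reach(b,i) via R1 from reach(b,e), road(e,i)
round 2: derive reach(b,j) via R1 from reach(b,f), road(f,j)
round 2: derive reach(d,f) via R1 from reach(d,b), road(b,f)
round 2: derive reach(d,g) via R1 from reach(d,e), road(e,g)
round 2: derive reach(e,d) via R1 from reach(e,h), road(h,d)
round 2: derive reach(e,i) via R1 from reach(e,e), road(e,i)
round 2: derive reach(e,j) via R1 from reach(e,f), road(f,j)
round 2: derive reach(f,f) via R1 from reach(f,b), road(b,f)
round 2: derive reach(f,g) via R1 from reach(f,e), road(e,g)
round 2: derive reach(f,j) via R1 from reach(f,h), road(h,j)
round 2: derive reach(g,f) via R1 from reach(g,b), road(b,f)
round 2: derive reach(g,g) via R1 from reach(g,e), road(e,g)
round 2: derive reach(g,i) via R1 from reach(g,b), road(b,i)
round 2: derive reach(h,f) via R1 from reach(h,b), road(b,f)
round 2: derive reach(h,g) via R1 from reach(h,e), road(e,g)
round 2: derive reach(h,i) via R1 from reach(h,b), road(b,i)
round 2: derive reach(j,d) via R1 from reach(j,h), road(h,d)
round 2: derive reach(j,g) via R1 from reach(j,e), road(e,g)
round 2: derive reach(j,i) via R1 from reach(j,e), road(e,i)
round 2: derive reach(j,j) via R1 from reach(j,f), road(f,j)
round 3: derive reach(g,j) via R1 from reach(g,f), road(f,j)
round 3: derive reach(h,j) via R1 from reach(h,f), road(f,j)

no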